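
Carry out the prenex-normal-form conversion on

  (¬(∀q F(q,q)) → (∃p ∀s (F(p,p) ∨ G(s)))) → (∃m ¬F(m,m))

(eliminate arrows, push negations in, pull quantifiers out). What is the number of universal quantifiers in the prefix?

Eliminate → and ↔ using ¬ and ∨.
  ¬(¬¬(∀q F(q,q)) ∨ (∃p ∀s (F(p,p) ∨ G(s)))) ∨ (∃m ¬F(m,m))
Drive negations inward (¬∀x A ≡ ∃x ¬A, ¬∃x A ≡ ∀x ¬A, De Morgan for ∧/∨):
  (∃q ¬F(q,q)) ∧ (∀p ∃s (¬F(p,p) ∧ ¬G(s))) ∨ (∃m ¬F(m,m))
All bound variables are already distinct, so no renaming is needed.
Finally move all quantifiers to the prefix:
  ∃q ∀p ∃s ∃m (¬F(q,q) ∧ ¬F(p,p) ∧ ¬G(s) ∨ ¬F(m,m))
The prefix is ∃q ∀p ∃s ∃m: 1 universal, 3 existential.

1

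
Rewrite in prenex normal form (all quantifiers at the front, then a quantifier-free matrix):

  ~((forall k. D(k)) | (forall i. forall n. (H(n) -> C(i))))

exists k. exists i. exists n. (~D(k) & H(n) & ~C(i))

Eliminate → and ↔ using ¬ and ∨.
  ~((forall k. D(k)) | (forall i. forall n. (~H(n) | C(i))))
Push ¬ through the quantifiers and connectives to reach negation normal form:
  (exists k. ~D(k)) & (exists i. exists n. (H(n) & ~C(i)))
Extract every quantifier outward, since the variables are now distinct and don't occur free across branches:
  exists k. exists i. exists n. (~D(k) & H(n) & ~C(i))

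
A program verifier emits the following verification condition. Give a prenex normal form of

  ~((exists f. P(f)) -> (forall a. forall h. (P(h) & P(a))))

Eliminate → and ↔ using ¬ and ∨.
  ~(~(exists f. P(f)) | (forall a. forall h. (P(h) & P(a))))
Move each ¬ inward, flipping quantifiers it crosses:
  (exists f. P(f)) & (exists a. exists h. (~P(h) | ~P(a)))
Extract every quantifier outward, since the variables are now distinct and don't occur free across branches:
  exists f. exists a. exists h. (P(f) & (~P(h) | ~P(a)))

exists f. exists a. exists h. (P(f) & (~P(h) | ~P(a)))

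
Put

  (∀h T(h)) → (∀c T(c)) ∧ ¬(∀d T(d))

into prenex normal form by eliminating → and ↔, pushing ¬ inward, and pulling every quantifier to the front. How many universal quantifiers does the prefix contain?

Rewrite implications/biconditionals: A → B as ¬A ∨ B.
  ¬(∀h T(h)) ∨ (∀c T(c)) ∧ ¬(∀d T(d))
Move each ¬ inward, flipping quantifiers it crosses:
  (∃h ¬T(h)) ∨ (∀c T(c)) ∧ (∃d ¬T(d))
All bound variables are already distinct, so no renaming is needed.
Finally move all quantifiers to the prefix:
  ∃h ∀c ∃d (¬T(h) ∨ T(c) ∧ ¬T(d))
The prefix is ∃h ∀c ∃d: 1 universal, 2 existential.

1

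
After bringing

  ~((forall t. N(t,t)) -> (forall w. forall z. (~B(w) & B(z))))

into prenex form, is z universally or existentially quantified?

Eliminate → and ↔ using ¬ and ∨.
  ~(~(forall t. N(t,t)) | (forall w. forall z. (~B(w) & B(z))))
Drive negations inward (¬∀x A ≡ ∃x ¬A, ¬∃x A ≡ ∀x ¬A, De Morgan for ∧/∨):
  (forall t. N(t,t)) & (exists w. exists z. (B(w) | ~B(z)))
Finally move all quantifiers to the prefix:
  forall t. exists w. exists z. (N(t,t) & (B(w) | ~B(z)))
The quantifier forall z sits under an odd number of negations (counting the antecedent side of each →), so it flips to exists z.

existential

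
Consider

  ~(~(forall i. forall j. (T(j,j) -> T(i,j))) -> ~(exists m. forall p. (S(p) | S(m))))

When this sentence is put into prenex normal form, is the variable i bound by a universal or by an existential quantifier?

existential

First replace A → B with ¬A ∨ B.
  ~(~~(forall i. forall j. (~T(j,j) | T(i,j))) | ~(exists m. forall p. (S(p) | S(m))))
Move each ¬ inward, flipping quantifiers it crosses:
  (exists i. exists j. (T(j,j) & ~T(i,j))) & (exists m. forall p. (S(p) | S(m)))
All bound variables are already distinct, so no renaming is needed.
Finally move all quantifiers to the prefix:
  exists i. exists j. exists m. forall p. (T(j,j) & ~T(i,j) & (S(p) | S(m)))
The quantifier forall i sits under an odd number of negations (counting the antecedent side of each →), so it flips to exists i.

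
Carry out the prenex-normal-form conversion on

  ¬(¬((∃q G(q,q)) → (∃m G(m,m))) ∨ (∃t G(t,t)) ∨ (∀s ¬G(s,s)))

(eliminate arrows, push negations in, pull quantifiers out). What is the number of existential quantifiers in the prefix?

2

First replace A → B with ¬A ∨ B.
  ¬(¬(¬(∃q G(q,q)) ∨ (∃m G(m,m))) ∨ (∃t G(t,t)) ∨ (∀s ¬G(s,s)))
Move each ¬ inward, flipping quantifiers it crosses:
  ((∀q ¬G(q,q)) ∨ (∃m G(m,m))) ∧ (∀t ¬G(t,t)) ∧ (∃s G(s,s))
Finally move all quantifiers to the prefix:
  ∀q ∃m ∀t ∃s ((¬G(q,q) ∨ G(m,m)) ∧ ¬G(t,t) ∧ G(s,s))
The prefix is ∀q ∃m ∀t ∃s: 2 universal, 2 existential.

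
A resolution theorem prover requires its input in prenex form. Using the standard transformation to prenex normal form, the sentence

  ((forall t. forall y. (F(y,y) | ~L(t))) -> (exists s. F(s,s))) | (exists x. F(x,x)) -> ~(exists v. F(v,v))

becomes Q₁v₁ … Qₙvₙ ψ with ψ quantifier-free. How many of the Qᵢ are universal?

5

First replace A → B with ¬A ∨ B.
  ~(~(forall t. forall y. (F(y,y) | ~L(t))) | (exists s. F(s,s)) | (exists x. F(x,x))) | ~(exists v. F(v,v))
Move each ¬ inward, flipping quantifiers it crosses:
  (forall t. forall y. (F(y,y) | ~L(t))) & (forall s. ~F(s,s)) & (forall x. ~F(x,x)) | (forall v. ~F(v,v))
All bound variables are already distinct, so no renaming is needed.
Pull the quantifiers to the front (each side's bound variable is not free in the other side):
  forall t. forall y. forall s. forall x. forall v. ((F(y,y) | ~L(t)) & ~F(s,s) & ~F(x,x) | ~F(v,v))
The prefix is forall t forall y forall s forall x forall v: 5 universal, 0 existential.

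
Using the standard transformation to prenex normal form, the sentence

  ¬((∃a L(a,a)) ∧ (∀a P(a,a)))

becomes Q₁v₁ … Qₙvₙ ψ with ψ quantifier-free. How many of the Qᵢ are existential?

Drive negations inward (¬∀x A ≡ ∃x ¬A, ¬∃x A ≡ ∀x ¬A, De Morgan for ∧/∨):
  (∀a ¬L(a,a)) ∨ (∃a ¬P(a,a))
Rename bound variables to avoid capture: a↦p.
  (∀a ¬L(a,a)) ∨ (∃p ¬P(p,p))
Extract every quantifier outward, since the variables are now distinct and don't occur free across branches:
  ∀a ∃p (¬L(a,a) ∨ ¬P(p,p))
The prefix is ∀a ∃p: 1 universal, 1 existential.

1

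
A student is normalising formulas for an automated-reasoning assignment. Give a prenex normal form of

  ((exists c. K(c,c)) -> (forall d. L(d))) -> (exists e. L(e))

exists c. exists d. exists e. (K(c,c) & ~L(d) | L(e))

Rewrite implications/biconditionals: A → B as ¬A ∨ B.
  ~(~(exists c. K(c,c)) | (forall d. L(d))) | (exists e. L(e))
Push ¬ through the quantifiers and connectives to reach negation normal form:
  (exists c. K(c,c)) & (exists d. ~L(d)) | (exists e. L(e))
All bound variables are already distinct, so no renaming is needed.
Finally move all quantifiers to the prefix:
  exists c. exists d. exists e. (K(c,c) & ~L(d) | L(e))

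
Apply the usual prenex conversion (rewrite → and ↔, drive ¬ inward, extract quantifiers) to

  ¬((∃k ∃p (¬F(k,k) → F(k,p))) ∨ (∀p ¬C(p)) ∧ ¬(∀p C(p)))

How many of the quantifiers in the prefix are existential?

1

First replace A → B with ¬A ∨ B.
  ¬((∃k ∃p (¬¬F(k,k) ∨ F(k,p))) ∨ (∀p ¬C(p)) ∧ ¬(∀p C(p)))
Push ¬ through the quantifiers and connectives to reach negation normal form:
  (∀k ∀p (¬F(k,k) ∧ ¬F(k,p))) ∧ ((∃p C(p)) ∨ (∀p C(p)))
Standardize variables apart so no two quantifiers bind the same name: p↦y, p↦s.
  (∀k ∀p (¬F(k,k) ∧ ¬F(k,p))) ∧ ((∃y C(y)) ∨ (∀s C(s)))
Extract every quantifier outward, since the variables are now distinct and don't occur free across branches:
  ∀k ∀p ∃y ∀s (¬F(k,k) ∧ ¬F(k,p) ∧ (C(y) ∨ C(s)))
The prefix is ∀k ∀p ∃y ∀s: 3 universal, 1 existential.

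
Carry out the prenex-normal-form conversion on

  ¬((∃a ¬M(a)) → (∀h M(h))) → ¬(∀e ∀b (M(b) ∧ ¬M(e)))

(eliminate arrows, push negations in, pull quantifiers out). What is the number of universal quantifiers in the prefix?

2

Rewrite implications/biconditionals: A → B as ¬A ∨ B.
  ¬¬(¬(∃a ¬M(a)) ∨ (∀h M(h))) ∨ ¬(∀e ∀b (M(b) ∧ ¬M(e)))
Push ¬ through the quantifiers and connectives to reach negation normal form:
  (∀a M(a)) ∨ (∀h M(h)) ∨ (∃e ∃b (¬M(b) ∨ M(e)))
All bound variables are already distinct, so no renaming is needed.
Finally move all quantifiers to the prefix:
  ∀a ∀h ∃e ∃b (M(a) ∨ M(h) ∨ ¬M(b) ∨ M(e))
The prefix is ∀a ∀h ∃e ∃b: 2 universal, 2 existential.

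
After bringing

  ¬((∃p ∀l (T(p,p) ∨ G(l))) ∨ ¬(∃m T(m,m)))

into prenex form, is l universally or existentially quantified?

Move each ¬ inward, flipping quantifiers it crosses:
  (∀p ∃l (¬T(p,p) ∧ ¬G(l))) ∧ (∃m T(m,m))
All bound variables are already distinct, so no renaming is needed.
Extract every quantifier outward, since the variables are now distinct and don't occur free across branches:
  ∀p ∃l ∃m (¬T(p,p) ∧ ¬G(l) ∧ T(m,m))
The quantifier ∀l sits under an odd number of negations, so it flips to ∃l.

existential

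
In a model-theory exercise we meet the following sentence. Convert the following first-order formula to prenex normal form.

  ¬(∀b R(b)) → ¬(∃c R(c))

∀b ∀c (R(b) ∨ ¬R(c))

First replace A → B with ¬A ∨ B.
  ¬¬(∀b R(b)) ∨ ¬(∃c R(c))
Move each ¬ inward, flipping quantifiers it crosses:
  (∀b R(b)) ∨ (∀c ¬R(c))
All bound variables are already distinct, so no renaming is needed.
Extract every quantifier outward, since the variables are now distinct and don't occur free across branches:
  ∀b ∀c (R(b) ∨ ¬R(c))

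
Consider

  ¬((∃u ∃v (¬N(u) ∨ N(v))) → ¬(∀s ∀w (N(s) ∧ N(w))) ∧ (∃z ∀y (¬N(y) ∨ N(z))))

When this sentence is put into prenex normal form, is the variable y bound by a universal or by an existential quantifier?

Eliminate → and ↔ using ¬ and ∨.
  ¬(¬(∃u ∃v (¬N(u) ∨ N(v))) ∨ ¬(∀s ∀w (N(s) ∧ N(w))) ∧ (∃z ∀y (¬N(y) ∨ N(z))))
Push ¬ through the quantifiers and connectives to reach negation normal form:
  (∃u ∃v (¬N(u) ∨ N(v))) ∧ ((∀s ∀w (N(s) ∧ N(w))) ∨ (∀z ∃y (N(y) ∧ ¬N(z))))
All bound variables are already distinct, so no renaming is needed.
Finally move all quantifiers to the prefix:
  ∃u ∃v ∀s ∀w ∀z ∃y ((¬N(u) ∨ N(v)) ∧ (N(s) ∧ N(w) ∨ N(y) ∧ ¬N(z)))
The quantifier ∀y sits under an odd number of negations (counting the antecedent side of each →), so it flips to ∃y.

existential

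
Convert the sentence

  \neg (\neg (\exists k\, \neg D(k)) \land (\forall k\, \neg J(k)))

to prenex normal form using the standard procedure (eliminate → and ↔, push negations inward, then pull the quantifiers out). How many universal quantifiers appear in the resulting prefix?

0

Push ¬ through the quantifiers and connectives to reach negation normal form:
  (\exists k\, \neg D(k)) \lor (\exists k\, J(k))
Rename bound variables to avoid capture: k↦s.
  (\exists k\, \neg D(k)) \lor (\exists s\, J(s))
Pull the quantifiers to the front (each side's bound variable is not free in the other side):
  \exists k\, \exists s\, (\neg D(k) \lor J(s))
The prefix is \exists k \exists s: 0 universal, 2 existential.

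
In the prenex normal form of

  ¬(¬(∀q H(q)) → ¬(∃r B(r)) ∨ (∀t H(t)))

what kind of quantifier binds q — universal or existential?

First replace A → B with ¬A ∨ B.
  ¬(¬¬(∀q H(q)) ∨ ¬(∃r B(r)) ∨ (∀t H(t)))
Push ¬ through the quantifiers and connectives to reach negation normal form:
  (∃q ¬H(q)) ∧ (∃r B(r)) ∧ (∃t ¬H(t))
Finally move all quantifiers to the prefix:
  ∃q ∃r ∃t (¬H(q) ∧ B(r) ∧ ¬H(t))
The quantifier ∀q sits under an odd number of negations (counting the antecedent side of each →), so it flips to ∃q.

existential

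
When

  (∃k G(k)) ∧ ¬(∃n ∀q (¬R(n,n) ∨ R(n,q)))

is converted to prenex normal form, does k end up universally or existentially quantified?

existential

Move each ¬ inward, flipping quantifiers it crosses:
  (∃k G(k)) ∧ (∀n ∃q (R(n,n) ∧ ¬R(n,q)))
All bound variables are already distinct, so no renaming is needed.
Pull the quantifiers to the front (each side's bound variable is not free in the other side):
  ∃k ∀n ∃q (G(k) ∧ R(n,n) ∧ ¬R(n,q))
The quantifier ∃k sits under an even number of negations, so it remains existential.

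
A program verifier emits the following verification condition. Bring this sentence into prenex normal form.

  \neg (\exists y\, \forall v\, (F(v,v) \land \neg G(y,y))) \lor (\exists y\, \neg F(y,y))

\forall y\, \exists v\, \exists q\, (\neg F(v,v) \lor G(y,y) \lor \neg F(q,q))

Drive negations inward (¬∀x A ≡ ∃x ¬A, ¬∃x A ≡ ∀x ¬A, De Morgan for ∧/∨):
  (\forall y\, \exists v\, (\neg F(v,v) \lor G(y,y))) \lor (\exists y\, \neg F(y,y))
Standardize variables apart so no two quantifiers bind the same name: y↦q.
  (\forall y\, \exists v\, (\neg F(v,v) \lor G(y,y))) \lor (\exists q\, \neg F(q,q))
Extract every quantifier outward, since the variables are now distinct and don't occur free across branches:
  \forall y\, \exists v\, \exists q\, (\neg F(v,v) \lor G(y,y) \lor \neg F(q,q))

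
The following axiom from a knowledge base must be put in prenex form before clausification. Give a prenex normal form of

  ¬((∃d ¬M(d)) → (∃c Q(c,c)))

∃d ∀c (¬M(d) ∧ ¬Q(c,c))

Rewrite implications/biconditionals: A → B as ¬A ∨ B.
  ¬(¬(∃d ¬M(d)) ∨ (∃c Q(c,c)))
Drive negations inward (¬∀x A ≡ ∃x ¬A, ¬∃x A ≡ ∀x ¬A, De Morgan for ∧/∨):
  (∃d ¬M(d)) ∧ (∀c ¬Q(c,c))
All bound variables are already distinct, so no renaming is needed.
Extract every quantifier outward, since the variables are now distinct and don't occur free across branches:
  ∃d ∀c (¬M(d) ∧ ¬Q(c,c))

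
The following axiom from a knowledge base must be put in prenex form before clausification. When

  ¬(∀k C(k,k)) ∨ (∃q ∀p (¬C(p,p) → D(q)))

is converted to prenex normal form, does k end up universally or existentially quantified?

Eliminate → and ↔ using ¬ and ∨.
  ¬(∀k C(k,k)) ∨ (∃q ∀p (¬¬C(p,p) ∨ D(q)))
Push ¬ through the quantifiers and connectives to reach negation normal form:
  (∃k ¬C(k,k)) ∨ (∃q ∀p (C(p,p) ∨ D(q)))
All bound variables are already distinct, so no renaming is needed.
Extract every quantifier outward, since the variables are now distinct and don't occur free across branches:
  ∃k ∃q ∀p (¬C(k,k) ∨ C(p,p) ∨ D(q))
The quantifier ∀k sits under an odd number of negations (counting the antecedent side of each →), so it flips to ∃k.

existential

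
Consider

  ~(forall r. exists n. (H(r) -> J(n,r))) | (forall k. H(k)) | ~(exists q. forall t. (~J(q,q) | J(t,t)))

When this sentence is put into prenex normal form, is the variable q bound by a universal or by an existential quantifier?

universal

Rewrite implications/biconditionals: A → B as ¬A ∨ B.
  ~(forall r. exists n. (~H(r) | J(n,r))) | (forall k. H(k)) | ~(exists q. forall t. (~J(q,q) | J(t,t)))
Move each ¬ inward, flipping quantifiers it crosses:
  (exists r. forall n. (H(r) & ~J(n,r))) | (forall k. H(k)) | (forall q. exists t. (J(q,q) & ~J(t,t)))
All bound variables are already distinct, so no renaming is needed.
Finally move all quantifiers to the prefix:
  exists r. forall n. forall k. forall q. exists t. (H(r) & ~J(n,r) | H(k) | J(q,q) & ~J(t,t))
The quantifier exists q sits under an odd number of negations (counting the antecedent side of each →), so it flips to forall q.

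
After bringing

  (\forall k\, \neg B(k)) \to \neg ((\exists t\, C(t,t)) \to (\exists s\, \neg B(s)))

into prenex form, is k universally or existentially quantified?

Rewrite implications/biconditionals: A → B as ¬A ∨ B.
  \neg (\forall k\, \neg B(k)) \lor \neg (\neg (\exists t\, C(t,t)) \lor (\exists s\, \neg B(s)))
Move each ¬ inward, flipping quantifiers it crosses:
  (\exists k\, B(k)) \lor (\exists t\, C(t,t)) \land (\forall s\, B(s))
All bound variables are already distinct, so no renaming is needed.
Extract every quantifier outward, since the variables are now distinct and don't occur free across branches:
  \exists k\, \exists t\, \forall s\, (B(k) \lor C(t,t) \land B(s))
The quantifier \forall k sits under an odd number of negations (counting the antecedent side of each →), so it flips to \exists k.

existential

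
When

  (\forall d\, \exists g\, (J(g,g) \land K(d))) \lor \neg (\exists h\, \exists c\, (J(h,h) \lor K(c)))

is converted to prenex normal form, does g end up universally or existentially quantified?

existential

Move each ¬ inward, flipping quantifiers it crosses:
  (\forall d\, \exists g\, (J(g,g) \land K(d))) \lor (\forall h\, \forall c\, (\neg J(h,h) \land \neg K(c)))
All bound variables are already distinct, so no renaming is needed.
Pull the quantifiers to the front (each side's bound variable is not free in the other side):
  \forall d\, \exists g\, \forall h\, \forall c\, (J(g,g) \land K(d) \lor \neg J(h,h) \land \neg K(c))
The quantifier \exists g sits under an even number of negations, so it remains existential.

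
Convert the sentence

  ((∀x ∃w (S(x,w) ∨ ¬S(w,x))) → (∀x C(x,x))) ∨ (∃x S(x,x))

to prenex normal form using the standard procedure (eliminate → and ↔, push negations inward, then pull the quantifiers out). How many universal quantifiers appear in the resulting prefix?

2

Rewrite implications/biconditionals: A → B as ¬A ∨ B.
  ¬(∀x ∃w (S(x,w) ∨ ¬S(w,x))) ∨ (∀x C(x,x)) ∨ (∃x S(x,x))
Push ¬ through the quantifiers and connectives to reach negation normal form:
  (∃x ∀w (¬S(x,w) ∧ S(w,x))) ∨ (∀x C(x,x)) ∨ (∃x S(x,x))
Standardize variables apart so no two quantifiers bind the same name: x↦v1, x↦z.
  (∃x ∀w (¬S(x,w) ∧ S(w,x))) ∨ (∀v1 C(v1,v1)) ∨ (∃z S(z,z))
Finally move all quantifiers to the prefix:
  ∃x ∀w ∀v1 ∃z (¬S(x,w) ∧ S(w,x) ∨ C(v1,v1) ∨ S(z,z))
The prefix is ∃x ∀w ∀v1 ∃z: 2 universal, 2 existential.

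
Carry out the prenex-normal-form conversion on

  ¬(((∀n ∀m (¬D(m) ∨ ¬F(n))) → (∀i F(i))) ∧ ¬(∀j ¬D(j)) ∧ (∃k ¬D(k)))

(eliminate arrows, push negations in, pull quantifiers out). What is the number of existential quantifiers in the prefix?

1

Rewrite implications/biconditionals: A → B as ¬A ∨ B.
  ¬((¬(∀n ∀m (¬D(m) ∨ ¬F(n))) ∨ (∀i F(i))) ∧ ¬(∀j ¬D(j)) ∧ (∃k ¬D(k)))
Drive negations inward (¬∀x A ≡ ∃x ¬A, ¬∃x A ≡ ∀x ¬A, De Morgan for ∧/∨):
  (∀n ∀m (¬D(m) ∨ ¬F(n))) ∧ (∃i ¬F(i)) ∨ (∀j ¬D(j)) ∨ (∀k D(k))
All bound variables are already distinct, so no renaming is needed.
Pull the quantifiers to the front (each side's bound variable is not free in the other side):
  ∀n ∀m ∃i ∀j ∀k ((¬D(m) ∨ ¬F(n)) ∧ ¬F(i) ∨ ¬D(j) ∨ D(k))
The prefix is ∀n ∀m ∃i ∀j ∀k: 4 universal, 1 existential.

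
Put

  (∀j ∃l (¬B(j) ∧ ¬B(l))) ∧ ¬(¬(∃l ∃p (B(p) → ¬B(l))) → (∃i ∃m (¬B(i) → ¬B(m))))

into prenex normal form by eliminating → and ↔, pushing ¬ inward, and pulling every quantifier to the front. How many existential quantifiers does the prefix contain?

1

Rewrite implications/biconditionals: A → B as ¬A ∨ B.
  (∀j ∃l (¬B(j) ∧ ¬B(l))) ∧ ¬(¬¬(∃l ∃p (¬B(p) ∨ ¬B(l))) ∨ (∃i ∃m (¬¬B(i) ∨ ¬B(m))))
Drive negations inward (¬∀x A ≡ ∃x ¬A, ¬∃x A ≡ ∀x ¬A, De Morgan for ∧/∨):
  (∀j ∃l (¬B(j) ∧ ¬B(l))) ∧ (∀l ∀p (B(p) ∧ B(l))) ∧ (∀i ∀m (¬B(i) ∧ B(m)))
Rename bound variables to avoid capture: l↦w1.
  (∀j ∃l (¬B(j) ∧ ¬B(l))) ∧ (∀w1 ∀p (B(p) ∧ B(w1))) ∧ (∀i ∀m (¬B(i) ∧ B(m)))
Extract every quantifier outward, since the variables are now distinct and don't occur free across branches:
  ∀j ∃l ∀w1 ∀p ∀i ∀m (¬B(j) ∧ ¬B(l) ∧ B(p) ∧ B(w1) ∧ ¬B(i) ∧ B(m))
The prefix is ∀j ∃l ∀w1 ∀p ∀i ∀m: 5 universal, 1 existential.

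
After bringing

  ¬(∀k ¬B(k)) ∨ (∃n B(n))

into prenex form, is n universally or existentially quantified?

existential

Drive negations inward (¬∀x A ≡ ∃x ¬A, ¬∃x A ≡ ∀x ¬A, De Morgan for ∧/∨):
  (∃k B(k)) ∨ (∃n B(n))
All bound variables are already distinct, so no renaming is needed.
Extract every quantifier outward, since the variables are now distinct and don't occur free across branches:
  ∃k ∃n (B(k) ∨ B(n))
The quantifier ∃n sits under an even number of negations, so it remains existential.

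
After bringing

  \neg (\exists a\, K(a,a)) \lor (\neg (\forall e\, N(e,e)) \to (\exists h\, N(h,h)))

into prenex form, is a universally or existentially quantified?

universal

Rewrite implications/biconditionals: A → B as ¬A ∨ B.
  \neg (\exists a\, K(a,a)) \lor \neg \neg (\forall e\, N(e,e)) \lor (\exists h\, N(h,h))
Move each ¬ inward, flipping quantifiers it crosses:
  (\forall a\, \neg K(a,a)) \lor (\forall e\, N(e,e)) \lor (\exists h\, N(h,h))
All bound variables are already distinct, so no renaming is needed.
Finally move all quantifiers to the prefix:
  \forall a\, \forall e\, \exists h\, (\neg K(a,a) \lor N(e,e) \lor N(h,h))
The quantifier \exists a sits under an odd number of negations (counting the antecedent side of each →), so it flips to \forall a.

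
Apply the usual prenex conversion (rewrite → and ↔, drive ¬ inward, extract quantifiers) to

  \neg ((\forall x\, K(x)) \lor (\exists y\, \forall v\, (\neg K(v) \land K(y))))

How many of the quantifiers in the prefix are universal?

Move each ¬ inward, flipping quantifiers it crosses:
  (\exists x\, \neg K(x)) \land (\forall y\, \exists v\, (K(v) \lor \neg K(y)))
All bound variables are already distinct, so no renaming is needed.
Pull the quantifiers to the front (each side's bound variable is not free in the other side):
  \exists x\, \forall y\, \exists v\, (\neg K(x) \land (K(v) \lor \neg K(y)))
The prefix is \exists x \forall y \exists v: 1 universal, 2 existential.

1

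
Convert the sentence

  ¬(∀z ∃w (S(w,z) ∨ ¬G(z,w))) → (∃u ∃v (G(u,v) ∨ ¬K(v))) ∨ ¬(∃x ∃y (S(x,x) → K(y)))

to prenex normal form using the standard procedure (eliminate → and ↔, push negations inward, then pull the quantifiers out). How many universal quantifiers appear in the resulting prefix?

3

First replace A → B with ¬A ∨ B.
  ¬¬(∀z ∃w (S(w,z) ∨ ¬G(z,w))) ∨ (∃u ∃v (G(u,v) ∨ ¬K(v))) ∨ ¬(∃x ∃y (¬S(x,x) ∨ K(y)))
Push ¬ through the quantifiers and connectives to reach negation normal form:
  (∀z ∃w (S(w,z) ∨ ¬G(z,w))) ∨ (∃u ∃v (G(u,v) ∨ ¬K(v))) ∨ (∀x ∀y (S(x,x) ∧ ¬K(y)))
All bound variables are already distinct, so no renaming is needed.
Pull the quantifiers to the front (each side's bound variable is not free in the other side):
  ∀z ∃w ∃u ∃v ∀x ∀y (S(w,z) ∨ ¬G(z,w) ∨ G(u,v) ∨ ¬K(v) ∨ S(x,x) ∧ ¬K(y))
The prefix is ∀z ∃w ∃u ∃v ∀x ∀y: 3 universal, 3 existential.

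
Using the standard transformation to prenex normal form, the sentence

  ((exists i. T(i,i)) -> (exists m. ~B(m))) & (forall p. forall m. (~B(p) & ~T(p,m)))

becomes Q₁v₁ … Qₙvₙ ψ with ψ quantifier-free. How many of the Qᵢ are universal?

3

Rewrite implications/biconditionals: A → B as ¬A ∨ B.
  (~(exists i. T(i,i)) | (exists m. ~B(m))) & (forall p. forall m. (~B(p) & ~T(p,m)))
Drive negations inward (¬∀x A ≡ ∃x ¬A, ¬∃x A ≡ ∀x ¬A, De Morgan for ∧/∨):
  ((forall i. ~T(i,i)) | (exists m. ~B(m))) & (forall p. forall m. (~B(p) & ~T(p,m)))
Rename bound variables to avoid capture: m↦t.
  ((forall i. ~T(i,i)) | (exists m. ~B(m))) & (forall p. forall t. (~B(p) & ~T(p,t)))
Extract every quantifier outward, since the variables are now distinct and don't occur free across branches:
  forall i. exists m. forall p. forall t. ((~T(i,i) | ~B(m)) & ~B(p) & ~T(p,t))
The prefix is forall i exists m forall p forall t: 3 universal, 1 existential.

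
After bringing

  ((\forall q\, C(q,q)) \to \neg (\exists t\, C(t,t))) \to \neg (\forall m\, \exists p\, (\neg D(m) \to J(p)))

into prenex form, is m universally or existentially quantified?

Rewrite implications/biconditionals: A → B as ¬A ∨ B.
  \neg (\neg (\forall q\, C(q,q)) \lor \neg (\exists t\, C(t,t))) \lor \neg (\forall m\, \exists p\, (\neg \neg D(m) \lor J(p)))
Move each ¬ inward, flipping quantifiers it crosses:
  (\forall q\, C(q,q)) \land (\exists t\, C(t,t)) \lor (\exists m\, \forall p\, (\neg D(m) \land \neg J(p)))
Finally move all quantifiers to the prefix:
  \forall q\, \exists t\, \exists m\, \forall p\, (C(q,q) \land C(t,t) \lor \neg D(m) \land \neg J(p))
The quantifier \forall m sits under an odd number of negations (counting the antecedent side of each →), so it flips to \exists m.

existential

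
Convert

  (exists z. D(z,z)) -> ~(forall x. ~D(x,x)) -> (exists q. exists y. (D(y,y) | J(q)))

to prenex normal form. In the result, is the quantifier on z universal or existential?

Eliminate → and ↔ using ¬ and ∨.
  ~(exists z. D(z,z)) | ~~(forall x. ~D(x,x)) | (exists q. exists y. (D(y,y) | J(q)))
Move each ¬ inward, flipping quantifiers it crosses:
  (forall z. ~D(z,z)) | (forall x. ~D(x,x)) | (exists q. exists y. (D(y,y) | J(q)))
All bound variables are already distinct, so no renaming is needed.
Extract every quantifier outward, since the variables are now distinct and don't occur free across branches:
  forall z. forall x. exists q. exists y. (~D(z,z) | ~D(x,x) | D(y,y) | J(q))
The quantifier exists z sits under an odd number of negations (counting the antecedent side of each →), so it flips to forall z.

universal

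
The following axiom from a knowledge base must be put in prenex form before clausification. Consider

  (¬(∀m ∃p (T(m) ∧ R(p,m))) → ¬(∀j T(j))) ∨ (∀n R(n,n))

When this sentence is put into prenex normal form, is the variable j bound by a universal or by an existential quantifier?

First replace A → B with ¬A ∨ B.
  ¬¬(∀m ∃p (T(m) ∧ R(p,m))) ∨ ¬(∀j T(j)) ∨ (∀n R(n,n))
Drive negations inward (¬∀x A ≡ ∃x ¬A, ¬∃x A ≡ ∀x ¬A, De Morgan for ∧/∨):
  (∀m ∃p (T(m) ∧ R(p,m))) ∨ (∃j ¬T(j)) ∨ (∀n R(n,n))
Finally move all quantifiers to the prefix:
  ∀m ∃p ∃j ∀n (T(m) ∧ R(p,m) ∨ ¬T(j) ∨ R(n,n))
The quantifier ∀j sits under an odd number of negations (counting the antecedent side of each →), so it flips to ∃j.

existential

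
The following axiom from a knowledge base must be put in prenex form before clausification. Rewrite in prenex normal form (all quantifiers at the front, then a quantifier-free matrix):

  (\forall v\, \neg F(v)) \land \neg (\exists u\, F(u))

\forall v\, \forall u\, (\neg F(v) \land \neg F(u))

Push ¬ through the quantifiers and connectives to reach negation normal form:
  (\forall v\, \neg F(v)) \land (\forall u\, \neg F(u))
Finally move all quantifiers to the prefix:
  \forall v\, \forall u\, (\neg F(v) \land \neg F(u))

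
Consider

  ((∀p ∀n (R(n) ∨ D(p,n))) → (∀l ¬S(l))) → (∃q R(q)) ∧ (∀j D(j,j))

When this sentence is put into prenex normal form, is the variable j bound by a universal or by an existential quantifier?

universal

Rewrite implications/biconditionals: A → B as ¬A ∨ B.
  ¬(¬(∀p ∀n (R(n) ∨ D(p,n))) ∨ (∀l ¬S(l))) ∨ (∃q R(q)) ∧ (∀j D(j,j))
Drive negations inward (¬∀x A ≡ ∃x ¬A, ¬∃x A ≡ ∀x ¬A, De Morgan for ∧/∨):
  (∀p ∀n (R(n) ∨ D(p,n))) ∧ (∃l S(l)) ∨ (∃q R(q)) ∧ (∀j D(j,j))
All bound variables are already distinct, so no renaming is needed.
Pull the quantifiers to the front (each side's bound variable is not free in the other side):
  ∀p ∀n ∃l ∃q ∀j ((R(n) ∨ D(p,n)) ∧ S(l) ∨ R(q) ∧ D(j,j))
The quantifier ∀j sits under an even number of negations (counting the antecedent side of each →), so it remains universal.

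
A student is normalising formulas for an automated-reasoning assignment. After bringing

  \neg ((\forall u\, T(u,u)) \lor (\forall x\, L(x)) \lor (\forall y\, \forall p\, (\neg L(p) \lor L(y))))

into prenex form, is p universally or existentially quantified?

Move each ¬ inward, flipping quantifiers it crosses:
  (\exists u\, \neg T(u,u)) \land (\exists x\, \neg L(x)) \land (\exists y\, \exists p\, (L(p) \land \neg L(y)))
All bound variables are already distinct, so no renaming is needed.
Extract every quantifier outward, since the variables are now distinct and don't occur free across branches:
  \exists u\, \exists x\, \exists y\, \exists p\, (\neg T(u,u) \land \neg L(x) \land L(p) \land \neg L(y))
The quantifier \forall p sits under an odd number of negations, so it flips to \exists p.

existential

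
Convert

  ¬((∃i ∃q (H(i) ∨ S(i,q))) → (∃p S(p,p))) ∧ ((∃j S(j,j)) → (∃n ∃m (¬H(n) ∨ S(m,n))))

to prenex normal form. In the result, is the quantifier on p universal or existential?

First replace A → B with ¬A ∨ B.
  ¬(¬(∃i ∃q (H(i) ∨ S(i,q))) ∨ (∃p S(p,p))) ∧ (¬(∃j S(j,j)) ∨ (∃n ∃m (¬H(n) ∨ S(m,n))))
Push ¬ through the quantifiers and connectives to reach negation normal form:
  (∃i ∃q (H(i) ∨ S(i,q))) ∧ (∀p ¬S(p,p)) ∧ ((∀j ¬S(j,j)) ∨ (∃n ∃m (¬H(n) ∨ S(m,n))))
All bound variables are already distinct, so no renaming is needed.
Extract every quantifier outward, since the variables are now distinct and don't occur free across branches:
  ∃i ∃q ∀p ∀j ∃n ∃m ((H(i) ∨ S(i,q)) ∧ ¬S(p,p) ∧ (¬S(j,j) ∨ ¬H(n) ∨ S(m,n)))
The quantifier ∃p sits under an odd number of negations (counting the antecedent side of each →), so it flips to ∀p.

universal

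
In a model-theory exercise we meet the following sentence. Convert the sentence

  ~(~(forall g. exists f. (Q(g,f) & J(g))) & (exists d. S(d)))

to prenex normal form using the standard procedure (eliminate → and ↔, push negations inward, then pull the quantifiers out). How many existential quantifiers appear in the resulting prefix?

Push ¬ through the quantifiers and connectives to reach negation normal form:
  (forall g. exists f. (Q(g,f) & J(g))) | (forall d. ~S(d))
Pull the quantifiers to the front (each side's bound variable is not free in the other side):
  forall g. exists f. forall d. (Q(g,f) & J(g) | ~S(d))
The prefix is forall g exists f forall d: 2 universal, 1 existential.

1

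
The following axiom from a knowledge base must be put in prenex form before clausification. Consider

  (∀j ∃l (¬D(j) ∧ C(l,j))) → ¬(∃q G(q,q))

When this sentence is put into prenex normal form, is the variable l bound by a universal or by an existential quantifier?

Rewrite implications/biconditionals: A → B as ¬A ∨ B.
  ¬(∀j ∃l (¬D(j) ∧ C(l,j))) ∨ ¬(∃q G(q,q))
Move each ¬ inward, flipping quantifiers it crosses:
  (∃j ∀l (D(j) ∨ ¬C(l,j))) ∨ (∀q ¬G(q,q))
All bound variables are already distinct, so no renaming is needed.
Finally move all quantifiers to the prefix:
  ∃j ∀l ∀q (D(j) ∨ ¬C(l,j) ∨ ¬G(q,q))
The quantifier ∃l sits under an odd number of negations (counting the antecedent side of each →), so it flips to ∀l.

universal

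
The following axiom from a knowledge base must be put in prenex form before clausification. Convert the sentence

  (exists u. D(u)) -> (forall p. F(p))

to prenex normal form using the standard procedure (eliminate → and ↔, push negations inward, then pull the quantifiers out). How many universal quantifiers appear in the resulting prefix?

First replace A → B with ¬A ∨ B.
  ~(exists u. D(u)) | (forall p. F(p))
Move each ¬ inward, flipping quantifiers it crosses:
  (forall u. ~D(u)) | (forall p. F(p))
Pull the quantifiers to the front (each side's bound variable is not free in the other side):
  forall u. forall p. (~D(u) | F(p))
The prefix is forall u forall p: 2 universal, 0 existential.

2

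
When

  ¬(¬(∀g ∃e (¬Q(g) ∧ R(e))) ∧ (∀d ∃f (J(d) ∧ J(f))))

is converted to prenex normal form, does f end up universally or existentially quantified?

universal

Move each ¬ inward, flipping quantifiers it crosses:
  (∀g ∃e (¬Q(g) ∧ R(e))) ∨ (∃d ∀f (¬J(d) ∨ ¬J(f)))
All bound variables are already distinct, so no renaming is needed.
Pull the quantifiers to the front (each side's bound variable is not free in the other side):
  ∀g ∃e ∃d ∀f (¬Q(g) ∧ R(e) ∨ ¬J(d) ∨ ¬J(f))
The quantifier ∃f sits under an odd number of negations, so it flips to ∀f.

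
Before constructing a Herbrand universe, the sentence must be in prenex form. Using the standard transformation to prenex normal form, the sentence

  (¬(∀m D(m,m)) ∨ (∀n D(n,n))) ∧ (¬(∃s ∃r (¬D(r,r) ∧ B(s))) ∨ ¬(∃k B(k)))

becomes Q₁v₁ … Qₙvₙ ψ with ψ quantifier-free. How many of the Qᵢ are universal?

4

Drive negations inward (¬∀x A ≡ ∃x ¬A, ¬∃x A ≡ ∀x ¬A, De Morgan for ∧/∨):
  ((∃m ¬D(m,m)) ∨ (∀n D(n,n))) ∧ ((∀s ∀r (D(r,r) ∨ ¬B(s))) ∨ (∀k ¬B(k)))
Extract every quantifier outward, since the variables are now distinct and don't occur free across branches:
  ∃m ∀n ∀s ∀r ∀k ((¬D(m,m) ∨ D(n,n)) ∧ (D(r,r) ∨ ¬B(s) ∨ ¬B(k)))
The prefix is ∃m ∀n ∀s ∀r ∀k: 4 universal, 1 existential.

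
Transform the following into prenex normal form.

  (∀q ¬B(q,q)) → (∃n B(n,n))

Rewrite implications/biconditionals: A → B as ¬A ∨ B.
  ¬(∀q ¬B(q,q)) ∨ (∃n B(n,n))
Drive negations inward (¬∀x A ≡ ∃x ¬A, ¬∃x A ≡ ∀x ¬A, De Morgan for ∧/∨):
  (∃q B(q,q)) ∨ (∃n B(n,n))
All bound variables are already distinct, so no renaming is needed.
Pull the quantifiers to the front (each side's bound variable is not free in the other side):
  ∃q ∃n (B(q,q) ∨ B(n,n))

∃q ∃n (B(q,q) ∨ B(n,n))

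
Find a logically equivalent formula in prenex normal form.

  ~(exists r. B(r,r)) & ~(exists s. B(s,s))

forall r. forall s. (~B(r,r) & ~B(s,s))

Move each ¬ inward, flipping quantifiers it crosses:
  (forall r. ~B(r,r)) & (forall s. ~B(s,s))
All bound variables are already distinct, so no renaming is needed.
Pull the quantifiers to the front (each side's bound variable is not free in the other side):
  forall r. forall s. (~B(r,r) & ~B(s,s))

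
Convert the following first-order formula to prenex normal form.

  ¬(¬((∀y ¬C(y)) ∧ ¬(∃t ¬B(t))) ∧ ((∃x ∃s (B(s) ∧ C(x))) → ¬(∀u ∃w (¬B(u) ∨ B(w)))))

∀y ∀t ∃x ∃s ∀u ∃w (¬C(y) ∧ B(t) ∨ B(s) ∧ C(x) ∧ (¬B(u) ∨ B(w)))

Eliminate → and ↔ using ¬ and ∨.
  ¬(¬((∀y ¬C(y)) ∧ ¬(∃t ¬B(t))) ∧ (¬(∃x ∃s (B(s) ∧ C(x))) ∨ ¬(∀u ∃w (¬B(u) ∨ B(w)))))
Push ¬ through the quantifiers and connectives to reach negation normal form:
  (∀y ¬C(y)) ∧ (∀t B(t)) ∨ (∃x ∃s (B(s) ∧ C(x))) ∧ (∀u ∃w (¬B(u) ∨ B(w)))
Extract every quantifier outward, since the variables are now distinct and don't occur free across branches:
  ∀y ∀t ∃x ∃s ∀u ∃w (¬C(y) ∧ B(t) ∨ B(s) ∧ C(x) ∧ (¬B(u) ∨ B(w)))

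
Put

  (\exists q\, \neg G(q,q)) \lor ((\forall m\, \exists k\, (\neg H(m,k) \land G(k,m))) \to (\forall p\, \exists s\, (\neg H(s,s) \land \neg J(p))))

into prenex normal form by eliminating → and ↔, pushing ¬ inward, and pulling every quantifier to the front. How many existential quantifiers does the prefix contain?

3

Eliminate → and ↔ using ¬ and ∨.
  (\exists q\, \neg G(q,q)) \lor \neg (\forall m\, \exists k\, (\neg H(m,k) \land G(k,m))) \lor (\forall p\, \exists s\, (\neg H(s,s) \land \neg J(p)))
Push ¬ through the quantifiers and connectives to reach negation normal form:
  (\exists q\, \neg G(q,q)) \lor (\exists m\, \forall k\, (H(m,k) \lor \neg G(k,m))) \lor (\forall p\, \exists s\, (\neg H(s,s) \land \neg J(p)))
All bound variables are already distinct, so no renaming is needed.
Finally move all quantifiers to the prefix:
  \exists q\, \exists m\, \forall k\, \forall p\, \exists s\, (\neg G(q,q) \lor H(m,k) \lor \neg G(k,m) \lor \neg H(s,s) \land \neg J(p))
The prefix is \exists q \exists m \forall k \forall p \exists s: 2 universal, 3 existential.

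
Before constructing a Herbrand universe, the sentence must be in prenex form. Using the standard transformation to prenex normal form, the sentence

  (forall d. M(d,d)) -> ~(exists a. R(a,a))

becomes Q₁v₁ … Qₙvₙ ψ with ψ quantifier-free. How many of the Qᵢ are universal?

Eliminate → and ↔ using ¬ and ∨.
  ~(forall d. M(d,d)) | ~(exists a. R(a,a))
Drive negations inward (¬∀x A ≡ ∃x ¬A, ¬∃x A ≡ ∀x ¬A, De Morgan for ∧/∨):
  (exists d. ~M(d,d)) | (forall a. ~R(a,a))
All bound variables are already distinct, so no renaming is needed.
Extract every quantifier outward, since the variables are now distinct and don't occur free across branches:
  exists d. forall a. (~M(d,d) | ~R(a,a))
The prefix is exists d forall a: 1 universal, 1 existential.

1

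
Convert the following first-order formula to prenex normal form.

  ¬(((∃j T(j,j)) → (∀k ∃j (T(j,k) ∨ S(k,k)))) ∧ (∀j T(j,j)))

∃j ∃k ∀z ∃x1 (T(j,j) ∧ ¬T(z,k) ∧ ¬S(k,k) ∨ ¬T(x1,x1))

Rewrite implications/biconditionals: A → B as ¬A ∨ B.
  ¬((¬(∃j T(j,j)) ∨ (∀k ∃j (T(j,k) ∨ S(k,k)))) ∧ (∀j T(j,j)))
Push ¬ through the quantifiers and connectives to reach negation normal form:
  (∃j T(j,j)) ∧ (∃k ∀j (¬T(j,k) ∧ ¬S(k,k))) ∨ (∃j ¬T(j,j))
Rename bound variables to avoid capture: j↦z, j↦x1.
  (∃j T(j,j)) ∧ (∃k ∀z (¬T(z,k) ∧ ¬S(k,k))) ∨ (∃x1 ¬T(x1,x1))
Pull the quantifiers to the front (each side's bound variable is not free in the other side):
  ∃j ∃k ∀z ∃x1 (T(j,j) ∧ ¬T(z,k) ∧ ¬S(k,k) ∨ ¬T(x1,x1))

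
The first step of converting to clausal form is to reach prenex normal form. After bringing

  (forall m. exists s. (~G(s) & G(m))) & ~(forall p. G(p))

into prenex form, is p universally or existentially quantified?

existential

Drive negations inward (¬∀x A ≡ ∃x ¬A, ¬∃x A ≡ ∀x ¬A, De Morgan for ∧/∨):
  (forall m. exists s. (~G(s) & G(m))) & (exists p. ~G(p))
All bound variables are already distinct, so no renaming is needed.
Pull the quantifiers to the front (each side's bound variable is not free in the other side):
  forall m. exists s. exists p. (~G(s) & G(m) & ~G(p))
The quantifier forall p sits under an odd number of negations, so it flips to exists p.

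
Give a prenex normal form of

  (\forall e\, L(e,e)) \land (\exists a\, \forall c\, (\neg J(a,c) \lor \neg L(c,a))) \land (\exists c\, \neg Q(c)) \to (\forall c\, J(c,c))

\exists e\, \forall a\, \exists c\, \forall x\, \forall b\, (\neg L(e,e) \lor J(a,c) \land L(c,a) \lor Q(x) \lor J(b,b))

Rewrite implications/biconditionals: A → B as ¬A ∨ B.
  \neg ((\forall e\, L(e,e)) \land (\exists a\, \forall c\, (\neg J(a,c) \lor \neg L(c,a))) \land (\exists c\, \neg Q(c))) \lor (\forall c\, J(c,c))
Move each ¬ inward, flipping quantifiers it crosses:
  (\exists e\, \neg L(e,e)) \lor (\forall a\, \exists c\, (J(a,c) \land L(c,a))) \lor (\forall c\, Q(c)) \lor (\forall c\, J(c,c))
Rename bound variables to avoid capture: c↦x, c↦b.
  (\exists e\, \neg L(e,e)) \lor (\forall a\, \exists c\, (J(a,c) \land L(c,a))) \lor (\forall x\, Q(x)) \lor (\forall b\, J(b,b))
Extract every quantifier outward, since the variables are now distinct and don't occur free across branches:
  \exists e\, \forall a\, \exists c\, \forall x\, \forall b\, (\neg L(e,e) \lor J(a,c) \land L(c,a) \lor Q(x) \lor J(b,b))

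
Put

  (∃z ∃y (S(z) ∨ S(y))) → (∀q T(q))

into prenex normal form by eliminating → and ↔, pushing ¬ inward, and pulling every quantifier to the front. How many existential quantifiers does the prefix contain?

First replace A → B with ¬A ∨ B.
  ¬(∃z ∃y (S(z) ∨ S(y))) ∨ (∀q T(q))
Push ¬ through the quantifiers and connectives to reach negation normal form:
  (∀z ∀y (¬S(z) ∧ ¬S(y))) ∨ (∀q T(q))
All bound variables are already distinct, so no renaming is needed.
Pull the quantifiers to the front (each side's bound variable is not free in the other side):
  ∀z ∀y ∀q (¬S(z) ∧ ¬S(y) ∨ T(q))
The prefix is ∀z ∀y ∀q: 3 universal, 0 existential.

0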